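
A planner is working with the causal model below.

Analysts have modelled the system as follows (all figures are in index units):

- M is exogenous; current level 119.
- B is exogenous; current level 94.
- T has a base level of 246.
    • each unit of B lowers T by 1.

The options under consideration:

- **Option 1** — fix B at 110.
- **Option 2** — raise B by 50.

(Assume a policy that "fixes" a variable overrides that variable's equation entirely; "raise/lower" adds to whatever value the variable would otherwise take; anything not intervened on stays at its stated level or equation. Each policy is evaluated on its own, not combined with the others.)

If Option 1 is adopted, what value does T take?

Option 1 (B := 110):
  B = 110
  T = 246 − 110 = 136

136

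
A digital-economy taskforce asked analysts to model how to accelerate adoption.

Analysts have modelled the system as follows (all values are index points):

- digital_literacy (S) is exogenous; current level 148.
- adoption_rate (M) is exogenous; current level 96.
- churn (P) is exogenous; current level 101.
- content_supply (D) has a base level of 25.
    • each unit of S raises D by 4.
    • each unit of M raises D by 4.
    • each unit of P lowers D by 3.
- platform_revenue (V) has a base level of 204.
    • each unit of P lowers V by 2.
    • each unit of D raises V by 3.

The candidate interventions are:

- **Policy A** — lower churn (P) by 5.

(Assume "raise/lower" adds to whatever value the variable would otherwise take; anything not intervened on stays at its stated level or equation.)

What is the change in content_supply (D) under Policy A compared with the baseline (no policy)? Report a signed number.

15

Baseline:
  S = 148
  M = 96
  P = 101
  D = 25 + 4·148 + 4·96 − 3·101 = 698
Policy A (P − 5):
  S = 148
  M = 96
  P = 101 − 5 = 96
  D = 25 + 4·148 + 4·96 − 3·96 = 713
Change in D: 713 − 698 = 15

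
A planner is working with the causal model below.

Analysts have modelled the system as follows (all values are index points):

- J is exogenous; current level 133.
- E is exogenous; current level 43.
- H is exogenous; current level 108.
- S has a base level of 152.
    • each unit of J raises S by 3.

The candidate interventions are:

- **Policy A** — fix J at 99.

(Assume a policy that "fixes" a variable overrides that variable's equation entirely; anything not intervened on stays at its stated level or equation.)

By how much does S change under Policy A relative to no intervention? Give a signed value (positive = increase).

-102

Baseline:
  J = 133
  S = 152 + 3·133 = 551
Policy A (J := 99):
  J = 99
  S = 152 + 3·99 = 449
Change in S: 449 − 551 = -102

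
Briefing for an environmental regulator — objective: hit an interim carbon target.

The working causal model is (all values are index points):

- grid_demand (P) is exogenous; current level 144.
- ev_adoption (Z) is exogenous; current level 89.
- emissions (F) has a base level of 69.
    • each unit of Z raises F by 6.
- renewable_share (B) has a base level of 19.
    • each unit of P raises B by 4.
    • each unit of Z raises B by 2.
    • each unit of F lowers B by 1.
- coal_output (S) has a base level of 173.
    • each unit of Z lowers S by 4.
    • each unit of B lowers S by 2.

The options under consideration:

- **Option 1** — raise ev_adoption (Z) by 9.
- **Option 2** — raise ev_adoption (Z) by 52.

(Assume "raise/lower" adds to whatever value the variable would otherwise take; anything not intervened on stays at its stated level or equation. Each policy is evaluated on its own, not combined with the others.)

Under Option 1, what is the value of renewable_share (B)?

Option 1 (Z + 9):
  P = 144
  Z = 89 + 9 = 98
  F = 69 + 6·98 = 657
  B = 19 + 4·144 + 2·98 − 657 = 134

134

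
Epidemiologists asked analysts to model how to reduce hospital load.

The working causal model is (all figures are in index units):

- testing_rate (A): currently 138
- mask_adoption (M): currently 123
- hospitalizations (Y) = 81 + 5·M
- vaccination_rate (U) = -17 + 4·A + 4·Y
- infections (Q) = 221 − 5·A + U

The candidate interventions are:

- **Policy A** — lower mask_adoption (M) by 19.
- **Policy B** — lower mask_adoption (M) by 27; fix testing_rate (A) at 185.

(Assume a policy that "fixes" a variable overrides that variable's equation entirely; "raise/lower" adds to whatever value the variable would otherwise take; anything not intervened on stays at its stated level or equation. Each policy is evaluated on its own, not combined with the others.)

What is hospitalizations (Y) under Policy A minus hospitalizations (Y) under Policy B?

40

Policy A (M − 19):
  M = 123 − 19 = 104
  Y = 81 + 5·104 = 601
Policy B (M − 27, A := 185):
  M = 123 − 27 = 96
  Y = 81 + 5·96 = 561
Y: 601 − 561 = 40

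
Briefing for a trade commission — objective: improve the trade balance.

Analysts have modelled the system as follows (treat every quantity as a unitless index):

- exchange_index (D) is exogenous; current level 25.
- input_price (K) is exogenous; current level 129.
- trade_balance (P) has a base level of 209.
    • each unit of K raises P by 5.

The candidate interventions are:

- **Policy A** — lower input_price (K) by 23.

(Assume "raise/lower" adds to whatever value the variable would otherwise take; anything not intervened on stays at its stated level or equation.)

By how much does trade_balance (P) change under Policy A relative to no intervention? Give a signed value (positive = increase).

Baseline:
  K = 129
  P = 209 + 5·129 = 854
Policy A (K − 23):
  K = 129 − 23 = 106
  P = 209 + 5·106 = 739
Change in P: 739 − 854 = -115

-115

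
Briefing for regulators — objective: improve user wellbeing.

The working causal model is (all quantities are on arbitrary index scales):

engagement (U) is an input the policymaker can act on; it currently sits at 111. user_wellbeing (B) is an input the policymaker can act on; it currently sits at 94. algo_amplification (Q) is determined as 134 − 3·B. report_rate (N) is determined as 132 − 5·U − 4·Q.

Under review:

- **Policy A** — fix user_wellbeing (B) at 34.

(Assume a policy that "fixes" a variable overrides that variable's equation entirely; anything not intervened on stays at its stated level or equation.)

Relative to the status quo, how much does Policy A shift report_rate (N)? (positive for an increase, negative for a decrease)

-720

Baseline:
  U = 111
  B = 94
  Q = 134 − 3·94 = -148
  N = 132 − 5·111 − 4·(-148) = 169
Policy A (B := 34):
  U = 111
  B = 34
  Q = 134 − 3·34 = 32
  N = 132 − 5·111 − 4·32 = -551
Change in N: -551 − 169 = -720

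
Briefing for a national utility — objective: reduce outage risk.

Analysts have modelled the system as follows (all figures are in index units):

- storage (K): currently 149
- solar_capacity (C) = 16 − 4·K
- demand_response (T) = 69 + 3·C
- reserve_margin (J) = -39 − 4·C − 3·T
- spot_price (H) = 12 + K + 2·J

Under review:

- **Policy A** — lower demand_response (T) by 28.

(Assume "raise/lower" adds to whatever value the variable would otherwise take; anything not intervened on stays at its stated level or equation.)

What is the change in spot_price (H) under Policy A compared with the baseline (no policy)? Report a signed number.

168

Baseline:
  K = 149
  C = 16 − 4·149 = -580
  T = 69 + 3·(-580) = -1671
  J = -39 − 4·(-580) − 3·(-1671) = 7294
  H = 12 + 149 + 2·7294 = 14749
Policy A (T − 28):
  K = 149
  C = 16 − 4·149 = -580
  T = 69 + 3·(-580) (−28 from intervention) = -1699
  J = -39 − 4·(-580) − 3·(-1699) = 7378
  H = 12 + 149 + 2·7378 = 14917
Change in H: 14917 − 14749 = 168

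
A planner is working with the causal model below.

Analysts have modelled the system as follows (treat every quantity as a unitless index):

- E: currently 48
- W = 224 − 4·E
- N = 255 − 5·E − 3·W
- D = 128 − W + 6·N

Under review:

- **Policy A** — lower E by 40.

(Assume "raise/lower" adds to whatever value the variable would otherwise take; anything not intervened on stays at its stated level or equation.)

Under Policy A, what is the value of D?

Policy A (E − 40):
  E = 48 − 40 = 8
  W = 224 − 4·8 = 192
  N = 255 − 5·8 − 3·192 = -361
  D = 128 − 192 + 6·(-361) = -2230

-2230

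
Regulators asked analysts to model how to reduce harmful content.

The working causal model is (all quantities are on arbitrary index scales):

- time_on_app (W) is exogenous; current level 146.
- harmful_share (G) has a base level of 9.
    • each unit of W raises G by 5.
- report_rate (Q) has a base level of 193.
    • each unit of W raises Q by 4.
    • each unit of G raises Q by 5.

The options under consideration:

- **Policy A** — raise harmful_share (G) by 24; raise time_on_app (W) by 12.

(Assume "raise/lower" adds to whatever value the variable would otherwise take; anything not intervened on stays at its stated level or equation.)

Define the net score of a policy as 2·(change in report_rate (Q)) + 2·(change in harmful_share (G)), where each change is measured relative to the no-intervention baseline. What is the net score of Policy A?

1104

Baseline:
  W = 146
  G = 9 + 5·146 = 739
  Q = 193 + 4·146 + 5·739 = 4472
Policy A (G + 24, W + 12):
  W = 146 + 12 = 158
  G = 9 + 5·158 (+24 from intervention) = 823
  Q = 193 + 4·158 + 5·823 = 4940
ΔQ = 4940 − 4472 = 468; ΔG = 823 − 739 = 84
Score = 2·468 + 2·84 = 1104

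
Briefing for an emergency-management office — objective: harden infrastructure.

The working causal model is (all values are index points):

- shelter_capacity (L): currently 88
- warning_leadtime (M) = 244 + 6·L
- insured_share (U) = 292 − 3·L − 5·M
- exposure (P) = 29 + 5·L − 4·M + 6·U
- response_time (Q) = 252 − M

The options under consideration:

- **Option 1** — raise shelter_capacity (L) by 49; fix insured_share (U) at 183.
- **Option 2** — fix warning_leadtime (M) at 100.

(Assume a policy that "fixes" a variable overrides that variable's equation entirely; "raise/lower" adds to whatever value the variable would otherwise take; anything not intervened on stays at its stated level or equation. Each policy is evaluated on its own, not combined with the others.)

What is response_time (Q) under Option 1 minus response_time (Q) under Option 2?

Option 1 (L + 49, U := 183):
  L = 88 + 49 = 137
  M = 244 + 6·137 = 1066
  Q = 252 − 1066 = -814
Option 2 (M := 100):
  L = 88
  M = 100
  Q = 252 − 100 = 152
Q: -814 − 152 = -966

-966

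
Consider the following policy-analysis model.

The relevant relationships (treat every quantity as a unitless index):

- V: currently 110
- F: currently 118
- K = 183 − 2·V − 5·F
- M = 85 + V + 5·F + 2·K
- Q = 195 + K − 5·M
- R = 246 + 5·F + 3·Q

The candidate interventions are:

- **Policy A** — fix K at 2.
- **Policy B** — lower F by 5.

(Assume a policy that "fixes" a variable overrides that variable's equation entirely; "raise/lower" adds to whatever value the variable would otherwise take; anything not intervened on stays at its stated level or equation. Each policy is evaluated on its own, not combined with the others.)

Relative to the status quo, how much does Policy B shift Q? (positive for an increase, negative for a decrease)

-100

Baseline:
  V = 110
  F = 118
  K = 183 − 2·110 − 5·118 = -627
  M = 85 + 110 + 5·118 + 2·(-627) = -469
  Q = 195 + (-627) − 5·(-469) = 1913
Policy B (F − 5):
  V = 110
  F = 118 − 5 = 113
  K = 183 − 2·110 − 5·113 = -602
  M = 85 + 110 + 5·113 + 2·(-602) = -444
  Q = 195 + (-602) − 5·(-444) = 1813
Change in Q: 1813 − 1913 = -100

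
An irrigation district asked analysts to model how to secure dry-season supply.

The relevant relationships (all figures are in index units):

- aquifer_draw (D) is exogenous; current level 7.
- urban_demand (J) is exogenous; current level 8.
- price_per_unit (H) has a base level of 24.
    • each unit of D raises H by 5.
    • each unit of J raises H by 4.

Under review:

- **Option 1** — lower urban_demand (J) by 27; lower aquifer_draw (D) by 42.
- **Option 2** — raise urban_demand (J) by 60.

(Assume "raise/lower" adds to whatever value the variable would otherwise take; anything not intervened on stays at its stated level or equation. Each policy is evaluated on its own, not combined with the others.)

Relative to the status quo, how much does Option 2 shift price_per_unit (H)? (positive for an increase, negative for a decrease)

240

Baseline:
  D = 7
  J = 8
  H = 24 + 5·7 + 4·8 = 91
Option 2 (J + 60):
  D = 7
  J = 8 + 60 = 68
  H = 24 + 5·7 + 4·68 = 331
Change in H: 331 − 91 = 240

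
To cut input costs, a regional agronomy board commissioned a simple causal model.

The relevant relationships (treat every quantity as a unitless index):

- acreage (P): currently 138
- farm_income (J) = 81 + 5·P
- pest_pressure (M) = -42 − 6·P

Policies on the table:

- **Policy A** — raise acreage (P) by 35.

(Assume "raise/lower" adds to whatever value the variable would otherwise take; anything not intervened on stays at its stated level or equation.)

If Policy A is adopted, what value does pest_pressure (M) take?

-1080

Policy A (P + 35):
  P = 138 + 35 = 173
  M = -42 − 6·173 = -1080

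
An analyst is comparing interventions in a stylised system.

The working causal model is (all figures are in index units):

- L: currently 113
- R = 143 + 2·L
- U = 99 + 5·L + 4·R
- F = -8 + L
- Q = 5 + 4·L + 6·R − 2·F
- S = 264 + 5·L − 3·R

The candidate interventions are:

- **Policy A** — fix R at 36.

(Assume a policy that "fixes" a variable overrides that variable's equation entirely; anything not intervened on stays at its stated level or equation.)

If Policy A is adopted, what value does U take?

808

Policy A (R := 36):
  L = 113
  R = 36
  U = 99 + 5·113 + 4·36 = 808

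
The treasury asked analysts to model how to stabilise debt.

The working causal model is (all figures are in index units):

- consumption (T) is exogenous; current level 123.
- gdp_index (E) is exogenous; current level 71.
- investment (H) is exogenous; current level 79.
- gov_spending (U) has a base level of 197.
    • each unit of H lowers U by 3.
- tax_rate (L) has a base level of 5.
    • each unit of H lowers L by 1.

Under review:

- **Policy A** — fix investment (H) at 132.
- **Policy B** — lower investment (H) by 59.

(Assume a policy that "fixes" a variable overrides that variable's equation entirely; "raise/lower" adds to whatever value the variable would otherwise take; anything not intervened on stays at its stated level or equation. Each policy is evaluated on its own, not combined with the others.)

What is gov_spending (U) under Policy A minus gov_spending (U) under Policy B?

-336

Policy A (H := 132):
  H = 132
  U = 197 − 3·132 = -199
Policy B (H − 59):
  H = 79 − 59 = 20
  U = 197 − 3·20 = 137
U: -199 − 137 = -336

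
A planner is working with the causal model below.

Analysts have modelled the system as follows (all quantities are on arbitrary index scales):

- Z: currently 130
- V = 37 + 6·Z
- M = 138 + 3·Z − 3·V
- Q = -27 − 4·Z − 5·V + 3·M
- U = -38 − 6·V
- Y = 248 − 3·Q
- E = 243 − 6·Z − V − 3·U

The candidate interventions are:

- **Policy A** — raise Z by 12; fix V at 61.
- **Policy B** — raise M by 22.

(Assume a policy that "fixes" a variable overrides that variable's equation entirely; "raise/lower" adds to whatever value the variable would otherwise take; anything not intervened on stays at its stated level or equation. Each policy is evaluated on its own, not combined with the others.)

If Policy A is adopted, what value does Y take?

-481

Policy A (Z + 12, V := 61):
  Z = 130 + 12 = 142
  V = 61
  M = 138 + 3·142 − 3·61 = 381
  Q = -27 − 4·142 − 5·61 + 3·381 = 243
  Y = 248 − 3·243 = -481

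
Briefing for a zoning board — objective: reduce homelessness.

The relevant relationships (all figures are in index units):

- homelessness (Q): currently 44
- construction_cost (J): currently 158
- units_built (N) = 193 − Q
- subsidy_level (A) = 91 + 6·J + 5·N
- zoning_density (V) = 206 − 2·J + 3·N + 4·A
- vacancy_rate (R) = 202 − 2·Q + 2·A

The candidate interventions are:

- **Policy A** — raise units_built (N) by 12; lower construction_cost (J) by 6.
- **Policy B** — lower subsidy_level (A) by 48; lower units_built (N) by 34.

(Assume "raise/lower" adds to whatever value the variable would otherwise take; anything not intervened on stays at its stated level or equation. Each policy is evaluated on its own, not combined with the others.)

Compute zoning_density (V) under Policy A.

Policy A (N + 12, J − 6):
  Q = 44
  J = 158 − 6 = 152
  N = 193 − 44 (+12 from intervention) = 161
  A = 91 + 6·152 + 5·161 = 1808
  V = 206 − 2·152 + 3·161 + 4·1808 = 7617

7617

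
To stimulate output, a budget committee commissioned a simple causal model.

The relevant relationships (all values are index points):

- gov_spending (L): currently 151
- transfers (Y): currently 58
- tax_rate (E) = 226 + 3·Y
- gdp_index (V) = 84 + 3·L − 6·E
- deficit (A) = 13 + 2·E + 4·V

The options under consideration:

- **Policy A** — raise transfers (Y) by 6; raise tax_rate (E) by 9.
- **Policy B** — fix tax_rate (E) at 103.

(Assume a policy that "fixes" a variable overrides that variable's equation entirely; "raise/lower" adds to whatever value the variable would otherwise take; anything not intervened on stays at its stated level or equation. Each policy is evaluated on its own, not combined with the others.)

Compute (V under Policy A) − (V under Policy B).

-1944

Policy A (Y + 6, E + 9):
  L = 151
  Y = 58 + 6 = 64
  E = 226 + 3·64 (+9 from intervention) = 427
  V = 84 + 3·151 − 6·427 = -2025
Policy B (E := 103):
  L = 151
  Y = 58
  E = 103
  V = 84 + 3·151 − 6·103 = -81
V: -2025 − (-81) = -1944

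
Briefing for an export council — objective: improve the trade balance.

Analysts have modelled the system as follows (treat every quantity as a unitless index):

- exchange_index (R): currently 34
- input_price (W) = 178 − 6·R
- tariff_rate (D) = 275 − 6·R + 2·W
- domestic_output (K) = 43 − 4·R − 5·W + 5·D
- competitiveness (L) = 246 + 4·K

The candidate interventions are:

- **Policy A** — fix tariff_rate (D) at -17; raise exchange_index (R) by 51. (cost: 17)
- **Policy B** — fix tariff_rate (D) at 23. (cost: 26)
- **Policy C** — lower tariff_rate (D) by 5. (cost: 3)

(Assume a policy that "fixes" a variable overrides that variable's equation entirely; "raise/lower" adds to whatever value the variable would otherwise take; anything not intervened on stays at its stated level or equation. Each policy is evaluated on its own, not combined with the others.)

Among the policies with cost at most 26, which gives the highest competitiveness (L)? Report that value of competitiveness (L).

Policy A (D := -17, R + 51):
  R = 34 + 51 = 85
  W = 178 − 6·85 = -332
  D = -17
  K = 43 − 4·85 − 5·(-332) + 5·(-17) = 1278
  L = 246 + 4·1278 = 5358
Policy B (D := 23):
  R = 34
  W = 178 − 6·34 = -26
  D = 23
  K = 43 − 4·34 − 5·(-26) + 5·23 = 152
  L = 246 + 4·152 = 854
Policy C (D − 5):
  R = 34
  W = 178 − 6·34 = -26
  D = 275 − 6·34 + 2·(-26) (−5 from intervention) = 14
  K = 43 − 4·34 − 5·(-26) + 5·14 = 107
  L = 246 + 4·107 = 674
Comparing — Policy A: L=5358, Policy B: L=854, Policy C: L=674. Highest is 5358 (Policy A).

5358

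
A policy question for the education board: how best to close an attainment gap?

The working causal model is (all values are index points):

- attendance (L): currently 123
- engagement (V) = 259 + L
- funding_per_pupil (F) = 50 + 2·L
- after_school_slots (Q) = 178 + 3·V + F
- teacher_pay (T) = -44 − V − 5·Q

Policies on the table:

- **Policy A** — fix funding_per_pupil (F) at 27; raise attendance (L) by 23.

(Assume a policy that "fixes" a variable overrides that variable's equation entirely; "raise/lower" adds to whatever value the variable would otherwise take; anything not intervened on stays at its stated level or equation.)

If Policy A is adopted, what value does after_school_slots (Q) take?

Policy A (F := 27, L + 23):
  L = 123 + 23 = 146
  V = 259 + 146 = 405
  F = 27
  Q = 178 + 3·405 + 27 = 1420

1420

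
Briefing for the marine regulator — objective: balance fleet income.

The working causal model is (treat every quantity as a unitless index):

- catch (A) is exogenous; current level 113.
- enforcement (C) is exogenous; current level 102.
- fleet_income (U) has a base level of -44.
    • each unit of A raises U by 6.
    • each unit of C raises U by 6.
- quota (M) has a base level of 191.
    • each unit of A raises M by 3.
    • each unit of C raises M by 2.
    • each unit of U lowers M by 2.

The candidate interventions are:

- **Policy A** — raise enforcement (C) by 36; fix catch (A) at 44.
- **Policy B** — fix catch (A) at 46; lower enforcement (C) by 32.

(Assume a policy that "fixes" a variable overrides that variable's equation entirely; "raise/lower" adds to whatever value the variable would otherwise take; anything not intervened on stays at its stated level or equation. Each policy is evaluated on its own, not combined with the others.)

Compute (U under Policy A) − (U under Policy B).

396

Policy A (C + 36, A := 44):
  A = 44
  C = 102 + 36 = 138
  U = -44 + 6·44 + 6·138 = 1048
Policy B (A := 46, C − 32):
  A = 46
  C = 102 − 32 = 70
  U = -44 + 6·46 + 6·70 = 652
U: 1048 − 652 = 396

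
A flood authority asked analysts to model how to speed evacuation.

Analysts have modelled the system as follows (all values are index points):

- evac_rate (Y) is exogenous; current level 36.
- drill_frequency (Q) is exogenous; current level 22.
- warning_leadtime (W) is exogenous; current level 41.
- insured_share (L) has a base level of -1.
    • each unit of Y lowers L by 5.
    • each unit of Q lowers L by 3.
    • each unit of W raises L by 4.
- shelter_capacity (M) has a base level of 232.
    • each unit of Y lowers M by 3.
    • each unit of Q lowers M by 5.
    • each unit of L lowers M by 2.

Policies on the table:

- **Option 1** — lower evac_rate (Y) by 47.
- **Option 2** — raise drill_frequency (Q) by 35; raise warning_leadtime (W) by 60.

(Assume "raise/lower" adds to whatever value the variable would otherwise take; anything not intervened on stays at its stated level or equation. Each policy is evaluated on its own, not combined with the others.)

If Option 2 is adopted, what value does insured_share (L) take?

52

Option 2 (Q + 35, W + 60):
  Y = 36
  Q = 22 + 35 = 57
  W = 41 + 60 = 101
  L = -1 − 5·36 − 3·57 + 4·101 = 52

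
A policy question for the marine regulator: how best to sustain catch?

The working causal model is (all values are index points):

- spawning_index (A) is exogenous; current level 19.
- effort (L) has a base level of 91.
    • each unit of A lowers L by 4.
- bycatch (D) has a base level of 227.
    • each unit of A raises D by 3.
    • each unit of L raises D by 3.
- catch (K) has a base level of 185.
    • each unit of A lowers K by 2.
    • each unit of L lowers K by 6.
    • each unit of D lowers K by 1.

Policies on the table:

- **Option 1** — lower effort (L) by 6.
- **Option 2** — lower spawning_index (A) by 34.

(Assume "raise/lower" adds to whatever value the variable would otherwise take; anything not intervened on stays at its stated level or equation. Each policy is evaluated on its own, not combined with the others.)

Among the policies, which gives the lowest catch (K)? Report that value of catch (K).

Option 1 (L − 6):
  A = 19
  L = 91 − 4·19 (−6 from intervention) = 9
  D = 227 + 3·19 + 3·9 = 311
  K = 185 − 2·19 − 6·9 − 311 = -218
Option 2 (A − 34):
  A = 19 − 34 = -15
  L = 91 − 4·(-15) = 151
  D = 227 + 3·(-15) + 3·151 = 635
  K = 185 − 2·(-15) − 6·151 − 635 = -1326
Comparing — Option 1: K=-218, Option 2: K=-1326. Lowest is -1326 (Option 2).

-1326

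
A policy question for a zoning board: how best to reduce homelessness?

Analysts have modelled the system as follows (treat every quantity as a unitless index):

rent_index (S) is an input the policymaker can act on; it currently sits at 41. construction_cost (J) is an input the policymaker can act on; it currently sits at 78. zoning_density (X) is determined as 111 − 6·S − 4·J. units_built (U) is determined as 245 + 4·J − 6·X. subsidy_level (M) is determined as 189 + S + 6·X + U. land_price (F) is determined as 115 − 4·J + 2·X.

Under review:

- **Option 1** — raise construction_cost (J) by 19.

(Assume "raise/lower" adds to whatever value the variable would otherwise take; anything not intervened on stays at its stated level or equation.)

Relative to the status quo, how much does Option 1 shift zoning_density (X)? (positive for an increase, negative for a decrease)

-76

Baseline:
  S = 41
  J = 78
  X = 111 − 6·41 − 4·78 = -447
Option 1 (J + 19):
  S = 41
  J = 78 + 19 = 97
  X = 111 − 6·41 − 4·97 = -523
Change in X: -523 − (-447) = -76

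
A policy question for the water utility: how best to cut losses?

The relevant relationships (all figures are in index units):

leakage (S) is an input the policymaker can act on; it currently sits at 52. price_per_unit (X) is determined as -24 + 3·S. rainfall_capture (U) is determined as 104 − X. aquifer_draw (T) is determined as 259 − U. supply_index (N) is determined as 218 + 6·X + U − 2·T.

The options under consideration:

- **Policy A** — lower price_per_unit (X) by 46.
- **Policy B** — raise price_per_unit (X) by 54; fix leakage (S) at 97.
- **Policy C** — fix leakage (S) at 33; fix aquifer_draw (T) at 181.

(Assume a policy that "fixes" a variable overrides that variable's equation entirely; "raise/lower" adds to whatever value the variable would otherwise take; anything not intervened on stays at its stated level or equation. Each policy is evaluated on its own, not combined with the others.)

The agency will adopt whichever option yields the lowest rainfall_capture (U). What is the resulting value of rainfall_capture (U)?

Policy A (X − 46):
  S = 52
  X = -24 + 3·52 (−46 from intervention) = 86
  U = 104 − 86 = 18
Policy B (X + 54, S := 97):
  S = 97
  X = -24 + 3·97 (+54 from intervention) = 321
  U = 104 − 321 = -217
Policy C (S := 33, T := 181):
  S = 33
  X = -24 + 3·33 = 75
  U = 104 − 75 = 29
Comparing — Policy A: U=18, Policy B: U=-217, Policy C: U=29. Lowest is -217 (Policy B).

-217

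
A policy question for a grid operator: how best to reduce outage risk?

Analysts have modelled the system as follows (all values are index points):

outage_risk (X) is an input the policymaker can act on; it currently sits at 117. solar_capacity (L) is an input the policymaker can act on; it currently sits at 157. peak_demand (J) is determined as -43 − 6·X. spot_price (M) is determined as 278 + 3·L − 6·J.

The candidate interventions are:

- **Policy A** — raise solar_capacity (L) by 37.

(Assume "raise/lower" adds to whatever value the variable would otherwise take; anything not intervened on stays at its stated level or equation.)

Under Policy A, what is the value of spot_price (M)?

5330

Policy A (L + 37):
  X = 117
  L = 157 + 37 = 194
  J = -43 − 6·117 = -745
  M = 278 + 3·194 − 6·(-745) = 5330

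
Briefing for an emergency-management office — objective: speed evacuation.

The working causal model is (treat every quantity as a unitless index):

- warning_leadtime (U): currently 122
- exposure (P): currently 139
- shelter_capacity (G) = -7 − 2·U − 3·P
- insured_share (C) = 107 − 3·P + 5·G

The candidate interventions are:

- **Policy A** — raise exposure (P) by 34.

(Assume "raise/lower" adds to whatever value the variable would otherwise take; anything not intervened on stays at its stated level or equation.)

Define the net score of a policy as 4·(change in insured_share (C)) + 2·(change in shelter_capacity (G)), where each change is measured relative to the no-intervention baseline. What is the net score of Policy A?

-2652

Baseline:
  U = 122
  P = 139
  G = -7 − 2·122 − 3·139 = -668
  C = 107 − 3·139 + 5·(-668) = -3650
Policy A (P + 34):
  U = 122
  P = 139 + 34 = 173
  G = -7 − 2·122 − 3·173 = -770
  C = 107 − 3·173 + 5·(-770) = -4262
ΔC = -4262 − (-3650) = -612; ΔG = -770 − (-668) = -102
Score = 4·(-612) + 2·(-102) = -2652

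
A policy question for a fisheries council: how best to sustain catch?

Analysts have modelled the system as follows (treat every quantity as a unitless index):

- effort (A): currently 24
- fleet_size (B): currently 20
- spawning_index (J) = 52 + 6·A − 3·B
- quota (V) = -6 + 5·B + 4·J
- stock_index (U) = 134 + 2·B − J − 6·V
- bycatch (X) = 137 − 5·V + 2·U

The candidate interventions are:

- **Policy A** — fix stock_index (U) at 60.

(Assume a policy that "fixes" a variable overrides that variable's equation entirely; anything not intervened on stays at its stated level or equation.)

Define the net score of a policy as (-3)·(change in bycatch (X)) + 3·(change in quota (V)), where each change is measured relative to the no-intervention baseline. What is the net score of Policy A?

-23100

Baseline:
  A = 24
  B = 20
  J = 52 + 6·24 − 3·20 = 136
  V = -6 + 5·20 + 4·136 = 638
  U = 134 + 2·20 − 136 − 6·638 = -3790
  X = 137 − 5·638 + 2·(-3790) = -10633
Policy A (U := 60):
  A = 24
  B = 20
  J = 52 + 6·24 − 3·20 = 136
  V = -6 + 5·20 + 4·136 = 638
  U = 60
  X = 137 − 5·638 + 2·60 = -2933
ΔX = -2933 − (-10633) = 7700; ΔV = 638 − 638 = 0
Score = (-3)·7700 + 3·0 = -23100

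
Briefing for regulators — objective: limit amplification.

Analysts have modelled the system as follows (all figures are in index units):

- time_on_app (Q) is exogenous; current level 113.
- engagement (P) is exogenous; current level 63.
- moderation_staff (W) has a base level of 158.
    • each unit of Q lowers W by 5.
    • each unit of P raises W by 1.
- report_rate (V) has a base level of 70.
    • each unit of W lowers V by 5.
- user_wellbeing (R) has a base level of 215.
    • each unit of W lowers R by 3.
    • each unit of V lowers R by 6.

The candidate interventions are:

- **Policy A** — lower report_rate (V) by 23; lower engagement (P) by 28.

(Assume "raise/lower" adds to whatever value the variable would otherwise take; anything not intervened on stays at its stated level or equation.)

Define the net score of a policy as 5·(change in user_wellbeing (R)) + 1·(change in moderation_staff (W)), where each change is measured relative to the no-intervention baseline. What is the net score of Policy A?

Baseline:
  Q = 113
  P = 63
  W = 158 − 5·113 + 63 = -344
  V = 70 − 5·(-344) = 1790
  R = 215 − 3·(-344) − 6·1790 = -9493
Policy A (V − 23, P − 28):
  Q = 113
  P = 63 − 28 = 35
  W = 158 − 5·113 + 35 = -372
  V = 70 − 5·(-372) (−23 from intervention) = 1907
  R = 215 − 3·(-372) − 6·1907 = -10111
ΔR = -10111 − (-9493) = -618; ΔW = -372 − (-344) = -28
Score = 5·(-618) + 1·(-28) = -3118

-3118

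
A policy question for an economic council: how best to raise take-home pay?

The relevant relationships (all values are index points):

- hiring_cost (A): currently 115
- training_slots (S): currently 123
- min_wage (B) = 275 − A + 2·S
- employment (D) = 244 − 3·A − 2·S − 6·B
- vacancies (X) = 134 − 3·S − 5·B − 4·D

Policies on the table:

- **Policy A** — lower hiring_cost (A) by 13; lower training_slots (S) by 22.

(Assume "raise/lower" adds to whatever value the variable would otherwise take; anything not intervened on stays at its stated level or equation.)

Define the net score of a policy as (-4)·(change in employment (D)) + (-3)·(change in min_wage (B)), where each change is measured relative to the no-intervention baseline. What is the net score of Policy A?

-983

Baseline:
  A = 115
  S = 123
  B = 275 − 115 + 2·123 = 406
  D = 244 − 3·115 − 2·123 − 6·406 = -2783
Policy A (A − 13, S − 22):
  A = 115 − 13 = 102
  S = 123 − 22 = 101
  B = 275 − 102 + 2·101 = 375
  D = 244 − 3·102 − 2·101 − 6·375 = -2514
ΔD = -2514 − (-2783) = 269; ΔB = 375 − 406 = -31
Score = (-4)·269 + (-3)·(-31) = -983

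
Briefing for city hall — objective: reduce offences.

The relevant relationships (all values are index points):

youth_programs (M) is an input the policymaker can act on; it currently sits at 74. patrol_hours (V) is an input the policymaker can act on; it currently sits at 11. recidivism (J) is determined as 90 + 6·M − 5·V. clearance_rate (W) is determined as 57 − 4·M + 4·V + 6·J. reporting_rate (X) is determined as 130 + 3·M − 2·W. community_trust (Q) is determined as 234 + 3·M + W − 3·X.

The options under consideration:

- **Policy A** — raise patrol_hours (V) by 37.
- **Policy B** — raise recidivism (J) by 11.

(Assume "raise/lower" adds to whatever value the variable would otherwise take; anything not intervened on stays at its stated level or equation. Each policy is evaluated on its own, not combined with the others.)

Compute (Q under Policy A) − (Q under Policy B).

Policy A (V + 37):
  M = 74
  V = 11 + 37 = 48
  J = 90 + 6·74 − 5·48 = 294
  W = 57 − 4·74 + 4·48 + 6·294 = 1717
  X = 130 + 3·74 − 2·1717 = -3082
  Q = 234 + 3·74 + 1717 − 3·(-3082) = 11419
Policy B (J + 11):
  M = 74
  V = 11
  J = 90 + 6·74 − 5·11 (+11 from intervention) = 490
  W = 57 − 4·74 + 4·11 + 6·490 = 2745
  X = 130 + 3·74 − 2·2745 = -5138
  Q = 234 + 3·74 + 2745 − 3·(-5138) = 18615
Q: 11419 − 18615 = -7196

-7196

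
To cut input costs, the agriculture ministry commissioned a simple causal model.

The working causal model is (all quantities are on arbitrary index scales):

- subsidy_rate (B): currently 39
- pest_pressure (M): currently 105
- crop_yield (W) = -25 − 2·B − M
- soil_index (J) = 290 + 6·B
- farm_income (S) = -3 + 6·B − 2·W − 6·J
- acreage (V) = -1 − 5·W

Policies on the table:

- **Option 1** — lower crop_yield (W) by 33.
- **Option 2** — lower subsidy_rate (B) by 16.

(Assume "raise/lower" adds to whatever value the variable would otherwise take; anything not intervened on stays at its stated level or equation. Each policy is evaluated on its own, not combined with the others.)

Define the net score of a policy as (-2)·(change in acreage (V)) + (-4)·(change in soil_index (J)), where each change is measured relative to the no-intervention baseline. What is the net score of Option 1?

Baseline:
  B = 39
  M = 105
  W = -25 − 2·39 − 105 = -208
  J = 290 + 6·39 = 524
  V = -1 − 5·(-208) = 1039
Option 1 (W − 33):
  B = 39
  M = 105
  W = -25 − 2·39 − 105 (−33 from intervention) = -241
  J = 290 + 6·39 = 524
  V = -1 − 5·(-241) = 1204
ΔV = 1204 − 1039 = 165; ΔJ = 524 − 524 = 0
Score = (-2)·165 + (-4)·0 = -330

-330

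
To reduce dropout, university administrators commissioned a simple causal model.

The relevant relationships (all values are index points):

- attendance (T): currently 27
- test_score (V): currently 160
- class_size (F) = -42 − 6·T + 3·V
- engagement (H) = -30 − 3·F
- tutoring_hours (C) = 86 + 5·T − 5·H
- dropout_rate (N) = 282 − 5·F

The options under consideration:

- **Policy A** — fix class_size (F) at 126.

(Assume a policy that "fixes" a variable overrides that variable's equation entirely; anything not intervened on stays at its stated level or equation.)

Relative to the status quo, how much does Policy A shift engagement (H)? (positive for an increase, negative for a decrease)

450

Baseline:
  T = 27
  V = 160
  F = -42 − 6·27 + 3·160 = 276
  H = -30 − 3·276 = -858
Policy A (F := 126):
  T = 27
  V = 160
  F = 126
  H = -30 − 3·126 = -408
Change in H: -408 − (-858) = 450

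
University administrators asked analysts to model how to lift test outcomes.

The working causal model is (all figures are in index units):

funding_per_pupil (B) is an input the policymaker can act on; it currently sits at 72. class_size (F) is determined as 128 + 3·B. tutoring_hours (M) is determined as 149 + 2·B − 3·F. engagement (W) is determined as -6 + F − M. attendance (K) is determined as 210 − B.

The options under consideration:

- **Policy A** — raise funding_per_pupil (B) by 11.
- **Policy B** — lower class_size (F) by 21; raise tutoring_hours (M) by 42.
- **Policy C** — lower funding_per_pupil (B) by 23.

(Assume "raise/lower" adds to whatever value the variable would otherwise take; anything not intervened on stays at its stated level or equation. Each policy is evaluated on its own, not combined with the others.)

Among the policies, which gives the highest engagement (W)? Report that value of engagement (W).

Policy A (B + 11):
  B = 72 + 11 = 83
  F = 128 + 3·83 = 377
  M = 149 + 2·83 − 3·377 = -816
  W = -6 + 377 − (-816) = 1187
Policy B (F − 21, M + 42):
  B = 72
  F = 128 + 3·72 (−21 from intervention) = 323
  M = 149 + 2·72 − 3·323 (+42 from intervention) = -634
  W = -6 + 323 − (-634) = 951
Policy C (B − 23):
  B = 72 − 23 = 49
  F = 128 + 3·49 = 275
  M = 149 + 2·49 − 3·275 = -578
  W = -6 + 275 − (-578) = 847
Comparing — Policy A: W=1187, Policy B: W=951, Policy C: W=847. Highest is 1187 (Policy A).

1187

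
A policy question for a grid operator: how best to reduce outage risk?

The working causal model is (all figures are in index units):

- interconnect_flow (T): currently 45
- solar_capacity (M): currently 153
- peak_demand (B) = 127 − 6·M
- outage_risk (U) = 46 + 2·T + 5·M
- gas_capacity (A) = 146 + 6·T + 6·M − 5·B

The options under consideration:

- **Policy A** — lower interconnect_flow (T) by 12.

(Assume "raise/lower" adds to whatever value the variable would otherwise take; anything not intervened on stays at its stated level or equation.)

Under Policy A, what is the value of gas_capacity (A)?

5217

Policy A (T − 12):
  T = 45 − 12 = 33
  M = 153
  B = 127 − 6·153 = -791
  A = 146 + 6·33 + 6·153 − 5·(-791) = 5217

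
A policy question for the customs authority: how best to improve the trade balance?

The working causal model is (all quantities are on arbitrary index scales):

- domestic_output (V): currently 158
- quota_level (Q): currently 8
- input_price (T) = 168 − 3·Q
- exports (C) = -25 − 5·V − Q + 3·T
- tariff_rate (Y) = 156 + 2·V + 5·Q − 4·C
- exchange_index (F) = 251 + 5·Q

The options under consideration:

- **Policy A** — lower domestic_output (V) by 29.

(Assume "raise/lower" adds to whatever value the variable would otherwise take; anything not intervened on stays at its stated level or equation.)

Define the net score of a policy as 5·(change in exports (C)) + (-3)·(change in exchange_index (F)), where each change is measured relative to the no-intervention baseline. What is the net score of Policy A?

725

Baseline:
  V = 158
  Q = 8
  T = 168 − 3·8 = 144
  C = -25 − 5·158 − 8 + 3·144 = -391
  F = 251 + 5·8 = 291
Policy A (V − 29):
  V = 158 − 29 = 129
  Q = 8
  T = 168 − 3·8 = 144
  C = -25 − 5·129 − 8 + 3·144 = -246
  F = 251 + 5·8 = 291
ΔC = -246 − (-391) = 145; ΔF = 291 − 291 = 0
Score = 5·145 + (-3)·0 = 725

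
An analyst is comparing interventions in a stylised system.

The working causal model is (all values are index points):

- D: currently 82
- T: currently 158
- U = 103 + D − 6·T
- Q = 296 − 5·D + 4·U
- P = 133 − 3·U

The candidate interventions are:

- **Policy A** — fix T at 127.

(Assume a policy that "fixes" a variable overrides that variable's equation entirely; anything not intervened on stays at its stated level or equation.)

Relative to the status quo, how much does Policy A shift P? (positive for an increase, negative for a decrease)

-558

Baseline:
  D = 82
  T = 158
  U = 103 + 82 − 6·158 = -763
  P = 133 − 3·(-763) = 2422
Policy A (T := 127):
  D = 82
  T = 127
  U = 103 + 82 − 6·127 = -577
  P = 133 − 3·(-577) = 1864
Change in P: 1864 − 2422 = -558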